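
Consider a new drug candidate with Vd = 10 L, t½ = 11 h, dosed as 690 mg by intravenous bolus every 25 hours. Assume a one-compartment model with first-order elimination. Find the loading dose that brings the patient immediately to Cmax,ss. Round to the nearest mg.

870 mg

f = (1/2)^(25/11) ≈ 0.206938; accumulation ratio R = 1/(1−f) ≈ 1.26094.
Loading dose to hit Cmax,ss on first dose: D_load = D_maint·R ≈ 690 × 1.26094 ≈ 870.05 mg.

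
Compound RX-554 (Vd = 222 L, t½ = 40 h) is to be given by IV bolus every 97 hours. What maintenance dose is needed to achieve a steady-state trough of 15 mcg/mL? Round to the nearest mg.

14553 mg

τ/t½ = 97/40 ≈ 2.425, so f = (1/2)^(97/40) ≈ 0.186210.
Cmin,ss = (D/Vd)·f/(1−f), so D = Cmin,ss·Vd·(1−f)/f.
D = 15 × 222 × (1−f)/f ≈ 15 × 222 × 4.37028 ≈ 14553.03 mg.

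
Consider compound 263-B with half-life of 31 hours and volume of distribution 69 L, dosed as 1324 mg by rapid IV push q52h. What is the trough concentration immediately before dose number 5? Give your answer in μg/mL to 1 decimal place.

8.6 μg/mL

f = (1/2)^(τ/t½) = (1/2)^(52/31) ≈ 0.3126.
C₀ = D/Vd = 1324/69 ≈ 19.188 μg/mL.
Before the 5th dose, 4 doses have been given. Superposition: Cmin = C₀·(f + f² + … + f^4).
≈ 19.188 × (0.3126 + 0.0977 + 0.0305 + 0.0095) ≈ 19.188 × 0.4503 ≈ 8.640 μg/mL.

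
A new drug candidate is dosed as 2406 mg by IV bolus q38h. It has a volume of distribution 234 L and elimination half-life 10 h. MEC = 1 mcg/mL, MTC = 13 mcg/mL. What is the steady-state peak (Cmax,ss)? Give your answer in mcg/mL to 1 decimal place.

11.1 mcg/mL

Over one 38-h interval, 38/10 ≈ 3.8 half-lives elapse, leaving f ≈ 0.0718 of each dose.
At steady state, accumulation factor R = 1/(1 − e^(−kτ)) ≈ 1.0774.
Each bolus raises the concentration by D/Vd = 2406/234 ≈ 10.282 mcg/mL.
Steady-state peak Cmax,ss = C₀·R ≈ 10.282 × 1.0774 ≈ 11.078 mcg/mL.
Peak 11.1 mcg/mL vs MTC 13 mcg/mL: below toxic threshold.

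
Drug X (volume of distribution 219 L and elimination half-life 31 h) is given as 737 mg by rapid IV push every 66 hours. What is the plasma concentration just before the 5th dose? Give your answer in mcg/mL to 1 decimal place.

1.0 mcg/mL

f = (1/2)^(τ/t½) = (1/2)^(66/31) ≈ 0.2286.
C₀ = D/Vd = 737/219 ≈ 3.365 mcg/mL.
Before the 5th dose, 4 doses have been given. Superposition: Cmin = C₀·(f + f² + … + f^4).
≈ 3.365 × (0.2286 + 0.0523 + 0.0119 + 0.0027) ≈ 3.365 × 0.2955 ≈ 0.994 mcg/mL.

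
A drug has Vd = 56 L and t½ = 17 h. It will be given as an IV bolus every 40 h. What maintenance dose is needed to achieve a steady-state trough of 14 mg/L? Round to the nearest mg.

3221 mg

τ/t½ = 40/17 ≈ 2.3529, so f = (1/2)^(40/17) ≈ 0.195747.
Cmin,ss = (D/Vd)·f/(1−f), so D = Cmin,ss·Vd·(1−f)/f.
D = 14 × 56 × (1−f)/f ≈ 14 × 56 × 4.10864 ≈ 3221.17 mg.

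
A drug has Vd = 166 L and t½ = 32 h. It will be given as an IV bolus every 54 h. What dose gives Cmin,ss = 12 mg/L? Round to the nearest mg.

4424 mg

τ/t½ = 54/32 ≈ 1.6875, so f = (1/2)^(54/32) ≈ 0.310464.
Cmin,ss = (D/Vd)·f/(1−f), so D = Cmin,ss·Vd·(1−f)/f.
D = 12 × 166 × (1−f)/f ≈ 12 × 166 × 2.22099 ≈ 4424.21 mg.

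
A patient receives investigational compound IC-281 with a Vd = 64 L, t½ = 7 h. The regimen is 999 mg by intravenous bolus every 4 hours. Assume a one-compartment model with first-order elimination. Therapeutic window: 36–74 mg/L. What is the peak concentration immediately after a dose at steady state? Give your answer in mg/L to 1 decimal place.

τ/t½ = 4/7 ≈ 0.57143, so fraction remaining f = (1/2)^(4/7) ≈ 0.6730.
Accumulation ratio R = 1/(1 − f) ≈ 1/0.3270 ≈ 3.0581.
Single-dose peak C₀ = D/Vd = 999/64 ≈ 15.609 mg/L.
Steady-state peak Cmax,ss = C₀·R ≈ 15.609 × 3.0581 ≈ 47.734 mg/L.
Peak 47.7 mg/L vs MTC 74 mg/L: below toxic threshold.

47.7 mg/L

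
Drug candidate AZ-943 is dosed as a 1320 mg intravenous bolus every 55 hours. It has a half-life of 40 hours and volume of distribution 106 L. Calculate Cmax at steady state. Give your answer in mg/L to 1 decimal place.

20.3 mg/L

τ/t½ = 55/40 ≈ 1.375, so fraction remaining f = (1/2)^(55/40) ≈ 0.3856.
Accumulation ratio R = 1/(1 − f) ≈ 1/0.6144 ≈ 1.6276.
Each bolus raises the concentration by D/Vd = 1320/106 ≈ 12.453 mg/L.
Steady-state peak Cmax,ss = C₀·R ≈ 12.453 × 1.6276 ≈ 20.269 mg/L.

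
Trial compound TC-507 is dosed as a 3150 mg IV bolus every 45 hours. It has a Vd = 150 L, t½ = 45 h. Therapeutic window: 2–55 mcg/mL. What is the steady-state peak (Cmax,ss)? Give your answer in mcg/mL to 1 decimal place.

The dosing interval is 1 half-life, so f = 2^(−1) = 0.5.
Accumulation ratio R = 1/(1 − f) = 1/0.5 = 2/1.
Single-dose peak C₀ = D/Vd = 3150/150 = 21 mcg/mL.
Steady-state peak Cmax,ss = C₀·R = 21 × 2/1 ≈ 42.000 mcg/mL.
Peak 42.0 mcg/mL vs MTC 55 mcg/mL: below toxic threshold.

42.0 mcg/mL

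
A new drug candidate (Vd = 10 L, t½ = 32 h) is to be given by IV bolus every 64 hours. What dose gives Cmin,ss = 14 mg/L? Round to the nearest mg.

τ/t½ = 64/32 ≈ 2, so f = (1/2)^(64/32) ≈ 0.250000.
Cmin,ss = (D/Vd)·f/(1−f), so D = Cmin,ss·Vd·(1−f)/f.
D = 14 × 10 × (1−f)/f ≈ 14 × 10 × 3.00000 ≈ 420.00 mg.

420 mg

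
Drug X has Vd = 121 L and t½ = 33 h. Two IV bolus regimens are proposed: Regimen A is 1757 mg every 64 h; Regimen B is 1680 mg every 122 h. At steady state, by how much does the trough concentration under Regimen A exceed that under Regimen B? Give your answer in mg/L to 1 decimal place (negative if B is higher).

Regimen A: f = (1/2)^(64/33) ≈ 0.2607; Cmin,ss = (1757/121)·f/(1−f) ≈ 5.120 mg/L.
Regimen B: f = (1/2)^(122/33) ≈ 0.0771; Cmin,ss = (1680/121)·f/(1−f) ≈ 1.160 mg/L.
Difference ≈ 5.120 − 1.160 ≈ 3.960 mg/L.

4.0 mg/L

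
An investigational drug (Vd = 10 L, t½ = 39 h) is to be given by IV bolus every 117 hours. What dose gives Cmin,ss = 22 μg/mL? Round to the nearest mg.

τ/t½ = 117/39 ≈ 3, so f = (1/2)^(117/39) ≈ 0.125000.
Cmin,ss = (D/Vd)·f/(1−f), so D = Cmin,ss·Vd·(1−f)/f.
D = 22 × 10 × (1−f)/f ≈ 22 × 10 × 7.00000 ≈ 1540.00 mg.

1540 mg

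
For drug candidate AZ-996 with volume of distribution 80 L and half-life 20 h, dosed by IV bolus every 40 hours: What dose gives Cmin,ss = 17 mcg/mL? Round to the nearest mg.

τ/t½ = 40/20 ≈ 2, so f = (1/2)^(40/20) ≈ 0.250000.
Cmin,ss = (D/Vd)·f/(1−f), so D = Cmin,ss·Vd·(1−f)/f.
D = 17 × 80 × (1−f)/f ≈ 17 × 80 × 3.00000 ≈ 4080.00 mg.

4080 mg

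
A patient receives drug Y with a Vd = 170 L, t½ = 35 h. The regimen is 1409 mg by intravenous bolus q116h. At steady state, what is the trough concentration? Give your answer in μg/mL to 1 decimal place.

Over one 116-h interval, 116/35 ≈ 3.3143 half-lives elapse, leaving f ≈ 0.1005 of each dose.
Accumulation ratio R = 1/(1 − f) ≈ 1/0.8995 ≈ 1.1117.
Each bolus raises the concentration by D/Vd = 1409/170 ≈ 8.288 μg/mL.
Steady-state peak Cmax,ss = C₀·R ≈ 8.288 × 1.1117 ≈ 9.214 μg/mL.
One interval later, Cmin,ss = Cmax,ss·e^(−kτ) ≈ 9.214 × 0.1005 ≈ 0.926 μg/mL.

0.9 μg/mL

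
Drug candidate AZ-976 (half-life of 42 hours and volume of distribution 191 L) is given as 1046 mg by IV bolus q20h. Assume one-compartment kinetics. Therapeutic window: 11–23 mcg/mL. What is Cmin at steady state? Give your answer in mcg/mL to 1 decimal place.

14.0 mcg/mL

Over one 20-h interval, 20/42 ≈ 0.47619 half-lives elapse, leaving f ≈ 0.7189 of each dose.
At steady state, accumulation factor R = 1/(1 − e^(−kτ)) ≈ 3.5575.
Each bolus raises the concentration by D/Vd = 1046/191 ≈ 5.476 mcg/mL.
Steady-state peak Cmax,ss = C₀·R ≈ 5.476 × 3.5575 ≈ 19.481 mcg/mL.
Steady-state trough Cmin,ss = Cmax,ss·f ≈ 19.481 × 0.7189 ≈ 14.005 mcg/mL.
Trough 14.0 mcg/mL vs MEC 11 mcg/mL: adequate.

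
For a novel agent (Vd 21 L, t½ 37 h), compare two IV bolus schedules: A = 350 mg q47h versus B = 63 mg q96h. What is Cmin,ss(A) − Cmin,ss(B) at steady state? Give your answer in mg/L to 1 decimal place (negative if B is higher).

11.2 mg/L

Regimen A: f = (1/2)^(47/37) ≈ 0.4146; Cmin,ss = (350/21)·f/(1−f) ≈ 11.804 mg/L.
Regimen B: f = (1/2)^(96/37) ≈ 0.1656; Cmin,ss = (63/21)·f/(1−f) ≈ 0.595 mg/L.
Difference ≈ 11.804 − 0.595 ≈ 11.209 mg/L.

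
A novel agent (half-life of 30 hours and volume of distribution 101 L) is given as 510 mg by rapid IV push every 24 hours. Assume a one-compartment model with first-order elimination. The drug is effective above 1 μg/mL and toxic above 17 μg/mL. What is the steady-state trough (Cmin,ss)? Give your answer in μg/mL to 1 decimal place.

k = ln2/t½ = ln2/30 ≈ 0.023105 h⁻¹; fraction remaining f = e^(−kτ) = e^(−0.023105×24) ≈ 0.5743.
Single-dose peak C₀ = D/Vd = 510/101 ≈ 5.050 μg/mL.
Steady-state trough Cmin,ss = C₀·f/(1−f) ≈ 5.050 × 0.5743/0.4257 ≈ 6.813 μg/mL.
Trough 6.8 μg/mL vs MEC 1 μg/mL: adequate.

6.8 μg/mL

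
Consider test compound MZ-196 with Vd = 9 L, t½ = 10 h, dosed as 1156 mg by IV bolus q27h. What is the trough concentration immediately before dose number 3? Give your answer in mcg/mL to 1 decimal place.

f = (1/2)^(τ/t½) = (1/2)^(27/10) ≈ 0.1539.
C₀ = D/Vd = 1156/9 ≈ 128.444 mcg/mL.
Before the 3rd dose, 2 doses have been given. Superposition: Cmin = C₀·(f + f²).
≈ 128.444 × (0.1539 + 0.0237) ≈ 128.444 × 0.1776 ≈ 22.812 mcg/mL.

22.8 mcg/mL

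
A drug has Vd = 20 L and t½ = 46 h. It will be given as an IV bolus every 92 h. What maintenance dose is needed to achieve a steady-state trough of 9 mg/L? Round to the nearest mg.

540 mg

τ/t½ = 92/46 ≈ 2, so f = (1/2)^(92/46) ≈ 0.250000.
Cmin,ss = (D/Vd)·f/(1−f), so D = Cmin,ss·Vd·(1−f)/f.
D = 9 × 20 × (1−f)/f ≈ 9 × 20 × 3.00000 ≈ 540.00 mg.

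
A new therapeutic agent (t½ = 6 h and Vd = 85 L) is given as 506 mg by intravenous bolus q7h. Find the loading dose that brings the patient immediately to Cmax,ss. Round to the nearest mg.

f = (1/2)^(7/6) ≈ 0.445449; accumulation ratio R = 1/(1−f) ≈ 1.80326.
Loading dose to hit Cmax,ss on first dose: D_load = D_maint·R ≈ 506 × 1.80326 ≈ 912.45 mg.

912 mg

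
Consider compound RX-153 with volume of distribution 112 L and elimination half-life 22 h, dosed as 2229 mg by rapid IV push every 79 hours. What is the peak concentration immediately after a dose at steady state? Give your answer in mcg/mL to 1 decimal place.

Over one 79-h interval, 79/22 ≈ 3.5909 half-lives elapse, leaving f ≈ 0.0830 of each dose.
At steady state, accumulation factor R = 1/(1 − e^(−kτ)) ≈ 1.0905.
Each bolus raises the concentration by D/Vd = 2229/112 ≈ 19.902 mcg/mL.
Cmax,ss = C₀/(1 − f) ≈ 19.902/0.9170 ≈ 21.703 mcg/mL.

21.7 mcg/mL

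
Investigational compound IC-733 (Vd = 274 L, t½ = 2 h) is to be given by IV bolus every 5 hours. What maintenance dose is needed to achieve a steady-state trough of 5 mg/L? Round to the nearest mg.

τ/t½ = 5/2 ≈ 2.5, so f = (1/2)^(5/2) ≈ 0.176777.
Cmin,ss = (D/Vd)·f/(1−f), so D = Cmin,ss·Vd·(1−f)/f.
D = 5 × 274 × (1−f)/f ≈ 5 × 274 × 4.65684 ≈ 6379.87 mg.

6380 mg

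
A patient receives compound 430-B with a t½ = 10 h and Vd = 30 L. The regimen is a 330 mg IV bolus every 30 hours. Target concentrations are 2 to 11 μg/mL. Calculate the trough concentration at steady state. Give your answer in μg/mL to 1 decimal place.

τ = 30 h = 3 half-lives, so f = (1/2)^3 = 0.125.
Accumulation ratio R = 1/(1 − f) = 1/0.875 = 8/7.
Single-dose peak C₀ = D/Vd = 330/30 = 11 μg/mL.
Steady-state peak Cmax,ss = C₀·R = 11 × 8/7 ≈ 12.571 μg/mL.
Steady-state trough Cmin,ss = Cmax,ss·f ≈ 12.571 × 0.125 ≈ 1.571 μg/mL.
Trough 1.6 μg/mL vs MEC 2 μg/mL: subtherapeutic.

1.6 μg/mL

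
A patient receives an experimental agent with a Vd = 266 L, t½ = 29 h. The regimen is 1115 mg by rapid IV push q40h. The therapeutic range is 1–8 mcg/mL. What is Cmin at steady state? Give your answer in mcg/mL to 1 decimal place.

τ/t½ = 40/29 ≈ 1.3793, so fraction remaining f = (1/2)^(40/29) ≈ 0.3844.
At steady state, accumulation factor R = 1/(1 − e^(−kτ)) ≈ 1.6244.
Single-dose peak C₀ = D/Vd = 1115/266 ≈ 4.192 mcg/mL.
Steady-state peak Cmax,ss = C₀·R ≈ 4.192 × 1.6244 ≈ 6.809 mcg/mL.
Steady-state trough Cmin,ss = Cmax,ss·f ≈ 6.809 × 0.3844 ≈ 2.617 mcg/mL.
Trough 2.6 mcg/mL vs MEC 1 mcg/mL: adequate.

2.6 mcg/mL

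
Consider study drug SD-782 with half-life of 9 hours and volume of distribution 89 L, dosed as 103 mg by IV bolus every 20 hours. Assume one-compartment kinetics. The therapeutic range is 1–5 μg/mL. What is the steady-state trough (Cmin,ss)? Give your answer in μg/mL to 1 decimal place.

0.3 μg/mL

Over one 20-h interval, 20/9 ≈ 2.2222 half-lives elapse, leaving f ≈ 0.2143 of each dose.
Accumulation ratio R = 1/(1 − f) ≈ 1/0.7857 ≈ 1.2728.
Single-dose peak C₀ = D/Vd = 103/89 ≈ 1.157 μg/mL.
Steady-state peak Cmax,ss = C₀·R ≈ 1.157 × 1.2728 ≈ 1.473 μg/mL.
Steady-state trough Cmin,ss = Cmax,ss·f ≈ 1.473 × 0.2143 ≈ 0.316 μg/mL.
Trough 0.3 μg/mL vs MEC 1 μg/mL: subtherapeutic.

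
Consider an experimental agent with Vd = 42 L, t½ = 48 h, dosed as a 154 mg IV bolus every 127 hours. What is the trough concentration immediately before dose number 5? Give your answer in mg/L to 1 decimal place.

0.7 mg/L

f = (1/2)^(τ/t½) = (1/2)^(127/48) ≈ 0.1598.
C₀ = D/Vd = 154/42 ≈ 3.667 mg/L.
Before the 5th dose, 4 doses have been given. Superposition: Cmin = C₀·(f + f² + … + f^4).
≈ 3.667 × (0.1598 + 0.0255 + 0.0041 + 0.0007) ≈ 3.667 × 0.1901 ≈ 0.697 mg/L.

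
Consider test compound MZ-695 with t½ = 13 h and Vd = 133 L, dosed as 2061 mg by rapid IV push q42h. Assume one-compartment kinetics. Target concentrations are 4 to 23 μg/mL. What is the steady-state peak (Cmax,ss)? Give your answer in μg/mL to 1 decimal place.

17.3 μg/mL

τ/t½ = 42/13 ≈ 3.2308, so fraction remaining f = (1/2)^(42/13) ≈ 0.1065.
Accumulation ratio R = 1/(1 − f) ≈ 1/0.8935 ≈ 1.1192.
Each bolus raises the concentration by D/Vd = 2061/133 ≈ 15.496 μg/mL.
Steady-state peak Cmax,ss = C₀·R ≈ 15.496 × 1.1192 ≈ 17.343 μg/mL.
Peak 17.3 μg/mL vs MTC 23 μg/mL: below toxic threshold.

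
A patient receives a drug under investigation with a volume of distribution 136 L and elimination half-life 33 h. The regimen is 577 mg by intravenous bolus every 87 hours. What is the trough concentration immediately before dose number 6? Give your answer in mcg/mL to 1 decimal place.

f = (1/2)^(τ/t½) = (1/2)^(87/33) ≈ 0.1608.
C₀ = D/Vd = 577/136 ≈ 4.243 mcg/mL.
Before the 6th dose, 5 doses have been given. Superposition: Cmin = C₀·(f + f² + … + f^5).
≈ 4.243 × (0.1608 + 0.0259 + 0.0042 + 0.0007 + 0.0001) ≈ 4.243 × 0.1917 ≈ 0.813 mcg/mL.

0.8 mcg/mL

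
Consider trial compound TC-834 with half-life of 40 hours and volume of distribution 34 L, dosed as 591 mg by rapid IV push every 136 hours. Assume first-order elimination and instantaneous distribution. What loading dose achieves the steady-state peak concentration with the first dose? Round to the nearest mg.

f = (1/2)^(136/40) ≈ 0.094732; accumulation ratio R = 1/(1−f) ≈ 1.10465.
Loading dose to hit Cmax,ss on first dose: D_load = D_maint·R ≈ 591 × 1.10465 ≈ 652.85 mg.

653 mg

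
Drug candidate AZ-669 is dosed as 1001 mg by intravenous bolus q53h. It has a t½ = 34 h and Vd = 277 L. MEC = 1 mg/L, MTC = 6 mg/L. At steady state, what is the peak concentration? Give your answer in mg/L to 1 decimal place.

5.5 mg/L

Over one 53-h interval, 53/34 ≈ 1.5588 half-lives elapse, leaving f ≈ 0.3394 of each dose.
Accumulation ratio R = 1/(1 − f) ≈ 1/0.6606 ≈ 1.5138.
Each bolus raises the concentration by D/Vd = 1001/277 ≈ 3.614 mg/L.
Cmax,ss = C₀/(1 − f) ≈ 3.614/0.6606 ≈ 5.471 mg/L.
Peak 5.5 mg/L vs MTC 6 mg/L: below toxic threshold.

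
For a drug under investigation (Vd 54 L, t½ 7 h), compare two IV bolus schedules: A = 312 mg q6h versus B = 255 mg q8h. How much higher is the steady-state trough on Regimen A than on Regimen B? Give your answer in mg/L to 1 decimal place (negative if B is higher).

Regimen A: f = (1/2)^(6/7) ≈ 0.5520; Cmin,ss = (312/54)·f/(1−f) ≈ 7.119 mg/L.
Regimen B: f = (1/2)^(8/7) ≈ 0.4529; Cmin,ss = (255/54)·f/(1−f) ≈ 3.909 mg/L.
Difference ≈ 7.119 − 3.909 ≈ 3.210 mg/L.

3.2 mg/L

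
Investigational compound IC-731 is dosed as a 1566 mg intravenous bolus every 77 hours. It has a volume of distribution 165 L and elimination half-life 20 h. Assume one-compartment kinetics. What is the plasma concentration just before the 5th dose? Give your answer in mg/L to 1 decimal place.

0.7 mg/L

f = (1/2)^(τ/t½) = (1/2)^(77/20) ≈ 0.0693.
C₀ = D/Vd = 1566/165 ≈ 9.491 mg/L.
Before the 5th dose, 4 doses have been given. Superposition: Cmin = C₀·(f + f² + … + f^4).
≈ 9.491 × (0.0693 + 0.0048 + 0.0003 + 0.0000) ≈ 9.491 × 0.0744 ≈ 0.706 mg/L.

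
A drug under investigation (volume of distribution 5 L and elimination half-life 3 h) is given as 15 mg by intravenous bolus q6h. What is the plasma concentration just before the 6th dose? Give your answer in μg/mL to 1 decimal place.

f = (1/2)^(τ/t½) = (1/2)^(6/3) ≈ 0.2500.
C₀ = D/Vd = 15/5 ≈ 3.000 μg/mL.
Before the 6th dose, 5 doses have been given. Superposition: Cmin = C₀·(f + f² + … + f^5).
≈ 3.000 × (0.2500 + 0.0625 + 0.0156 + 0.0039 + 0.0010) ≈ 3.000 × 0.3330 ≈ 0.999 μg/mL.

1.0 μg/mL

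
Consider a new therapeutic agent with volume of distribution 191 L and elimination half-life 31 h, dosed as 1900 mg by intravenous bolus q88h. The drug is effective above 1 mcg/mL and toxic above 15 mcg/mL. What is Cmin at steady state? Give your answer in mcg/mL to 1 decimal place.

τ/t½ = 88/31 ≈ 2.8387, so fraction remaining f = (1/2)^(88/31) ≈ 0.1398.
Accumulation ratio R = 1/(1 − f) ≈ 1/0.8602 ≈ 1.1625.
Each bolus raises the concentration by D/Vd = 1900/191 ≈ 9.948 mcg/mL.
Cmax,ss = C₀/(1 − f) ≈ 9.948/0.8602 ≈ 11.565 mcg/mL.
One interval later, Cmin,ss = Cmax,ss·e^(−kτ) ≈ 11.565 × 0.1398 ≈ 1.617 mcg/mL.
Trough 1.6 mcg/mL vs MEC 1 mcg/mL: adequate.

1.6 mcg/mL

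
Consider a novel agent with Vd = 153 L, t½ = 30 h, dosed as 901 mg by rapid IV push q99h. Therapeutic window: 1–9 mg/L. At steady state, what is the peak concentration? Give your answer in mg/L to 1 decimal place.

6.6 mg/L

τ/t½ = 99/30 ≈ 3.3, so fraction remaining f = (1/2)^(99/30) ≈ 0.1015.
Accumulation ratio R = 1/(1 − f) ≈ 1/0.8985 ≈ 1.1130.
Single-dose peak C₀ = D/Vd = 901/153 ≈ 5.889 mg/L.
Steady-state peak Cmax,ss = C₀·R ≈ 5.889 × 1.1130 ≈ 6.554 mg/L.
Peak 6.6 mg/L vs MTC 9 mg/L: below toxic threshold.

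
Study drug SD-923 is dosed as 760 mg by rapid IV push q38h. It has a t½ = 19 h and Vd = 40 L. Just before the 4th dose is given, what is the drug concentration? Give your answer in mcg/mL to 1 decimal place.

f = (1/2)^(τ/t½) = (1/2)^(38/19) ≈ 0.2500.
C₀ = D/Vd = 760/40 ≈ 19.000 mcg/mL.
Before the 4th dose, 3 doses have been given. Superposition: Cmin = C₀·(f + f² + … + f^3).
≈ 19.000 × (0.2500 + 0.0625 + 0.0156) ≈ 19.000 × 0.3281 ≈ 6.234 mcg/mL.

6.2 mcg/mL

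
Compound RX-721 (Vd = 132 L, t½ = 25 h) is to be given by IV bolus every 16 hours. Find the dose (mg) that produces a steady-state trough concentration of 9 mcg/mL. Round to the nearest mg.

τ/t½ = 16/25 ≈ 0.64, so f = (1/2)^(16/25) ≈ 0.641713.
Cmin,ss = (D/Vd)·f/(1−f), so D = Cmin,ss·Vd·(1−f)/f.
D = 9 × 132 × (1−f)/f ≈ 9 × 132 × 0.55833 ≈ 663.30 mg.

663 mg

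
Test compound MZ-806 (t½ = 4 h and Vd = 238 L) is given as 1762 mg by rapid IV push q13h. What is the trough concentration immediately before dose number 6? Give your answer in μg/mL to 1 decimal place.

f = (1/2)^(τ/t½) = (1/2)^(13/4) ≈ 0.1051.
C₀ = D/Vd = 1762/238 ≈ 7.403 μg/mL.
Before the 6th dose, 5 doses have been given. Superposition: Cmin = C₀·(f + f² + … + f^5).
≈ 7.403 × (0.1051 + 0.0110 + 0.0012 + 0.0001 + 0.0000) ≈ 7.403 × 0.1174 ≈ 0.869 μg/mL.

0.9 μg/mL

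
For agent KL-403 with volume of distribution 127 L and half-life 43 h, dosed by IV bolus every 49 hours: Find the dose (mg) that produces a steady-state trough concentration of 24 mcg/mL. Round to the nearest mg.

3667 mg

τ/t½ = 49/43 ≈ 1.1395, so f = (1/2)^(49/43) ≈ 0.453906.
Cmin,ss = (D/Vd)·f/(1−f), so D = Cmin,ss·Vd·(1−f)/f.
D = 24 × 127 × (1−f)/f ≈ 24 × 127 × 1.20310 ≈ 3667.05 mg.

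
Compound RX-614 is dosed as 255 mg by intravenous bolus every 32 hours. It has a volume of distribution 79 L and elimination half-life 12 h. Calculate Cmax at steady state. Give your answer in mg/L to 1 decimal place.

3.8 mg/L

k = ln2/t½ = ln2/12 ≈ 0.057762 h⁻¹; fraction remaining f = e^(−kτ) = e^(−0.057762×32) ≈ 0.1575.
Accumulation ratio R = 1/(1 − f) ≈ 1/0.8425 ≈ 1.1869.
Single-dose peak C₀ = D/Vd = 255/79 ≈ 3.228 mg/L.
Steady-state peak Cmax,ss = C₀·R ≈ 3.228 × 1.1869 ≈ 3.831 mg/L.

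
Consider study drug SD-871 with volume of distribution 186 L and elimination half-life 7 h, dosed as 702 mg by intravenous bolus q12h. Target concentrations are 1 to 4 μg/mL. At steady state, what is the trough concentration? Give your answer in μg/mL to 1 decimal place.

1.7 μg/mL

Over one 12-h interval, 12/7 ≈ 1.7143 half-lives elapse, leaving f ≈ 0.3048 of each dose.
Accumulation ratio R = 1/(1 − f) ≈ 1/0.6952 ≈ 1.4384.
Each bolus raises the concentration by D/Vd = 702/186 ≈ 3.774 μg/mL.
Cmax,ss = C₀/(1 − f) ≈ 3.774/0.6952 ≈ 5.429 μg/mL.
One interval later, Cmin,ss = Cmax,ss·e^(−kτ) ≈ 5.429 × 0.3048 ≈ 1.655 μg/mL.
Trough 1.7 μg/mL vs MEC 1 μg/mL: adequate.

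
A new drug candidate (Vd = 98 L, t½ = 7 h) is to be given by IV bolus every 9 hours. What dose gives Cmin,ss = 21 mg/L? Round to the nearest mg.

2959 mg

τ/t½ = 9/7 ≈ 1.2857, so f = (1/2)^(9/7) ≈ 0.410168.
Cmin,ss = (D/Vd)·f/(1−f), so D = Cmin,ss·Vd·(1−f)/f.
D = 21 × 98 × (1−f)/f ≈ 21 × 98 × 1.43803 ≈ 2959.47 mg.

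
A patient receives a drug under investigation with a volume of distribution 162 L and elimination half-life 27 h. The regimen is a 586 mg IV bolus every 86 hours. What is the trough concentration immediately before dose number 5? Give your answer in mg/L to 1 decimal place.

0.4 mg/L

f = (1/2)^(τ/t½) = (1/2)^(86/27) ≈ 0.1099.
C₀ = D/Vd = 586/162 ≈ 3.617 mg/L.
Before the 5th dose, 4 doses have been given. Superposition: Cmin = C₀·(f + f² + … + f^4).
≈ 3.617 × (0.1099 + 0.0121 + 0.0013 + 0.0001) ≈ 3.617 × 0.1234 ≈ 0.446 mg/L.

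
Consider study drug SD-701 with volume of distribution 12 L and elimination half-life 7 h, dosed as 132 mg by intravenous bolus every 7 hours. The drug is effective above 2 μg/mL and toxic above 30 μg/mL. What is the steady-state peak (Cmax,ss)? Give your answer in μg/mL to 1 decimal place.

22.0 μg/mL

τ = 7 h = 1 half-life, so f = (1/2)^1 = 0.5.
At steady state, R = 1/(1 − 0.5) = 2/1.
Single-dose peak C₀ = D/Vd = 132/12 = 11 μg/mL.
Steady-state peak Cmax,ss = C₀·R = 11 × 2/1 ≈ 22.000 μg/mL.
Peak 22.0 μg/mL vs MTC 30 μg/mL: below toxic threshold.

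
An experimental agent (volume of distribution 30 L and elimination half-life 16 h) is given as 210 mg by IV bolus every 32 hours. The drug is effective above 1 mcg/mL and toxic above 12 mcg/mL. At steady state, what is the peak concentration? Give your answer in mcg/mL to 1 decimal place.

The dosing interval is 2 half-lives, so f = 2^(−2) = 0.25.
At steady state, R = 1/(1 − 0.25) = 4/3.
Single-dose peak C₀ = D/Vd = 210/30 = 7 mcg/mL.
Steady-state peak Cmax,ss = C₀·R = 7 × 4/3 ≈ 9.333 mcg/mL.
Peak 9.3 mcg/mL vs MTC 12 mcg/mL: below toxic threshold.

9.3 mcg/mL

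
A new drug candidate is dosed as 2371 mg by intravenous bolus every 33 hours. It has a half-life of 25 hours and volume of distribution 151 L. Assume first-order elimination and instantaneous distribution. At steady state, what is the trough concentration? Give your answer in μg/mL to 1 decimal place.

Over one 33-h interval, 33/25 ≈ 1.32 half-lives elapse, leaving f ≈ 0.4005 of each dose.
Each bolus raises the concentration by D/Vd = 2371/151 ≈ 15.702 μg/mL.
Steady-state trough Cmin,ss = C₀·f/(1−f) ≈ 15.702 × 0.4005/0.5995 ≈ 10.490 μg/mL.

10.5 μg/mL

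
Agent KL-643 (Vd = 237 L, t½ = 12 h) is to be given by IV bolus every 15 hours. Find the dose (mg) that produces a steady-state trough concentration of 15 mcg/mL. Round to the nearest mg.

τ/t½ = 15/12 ≈ 1.25, so f = (1/2)^(15/12) ≈ 0.420448.
Cmin,ss = (D/Vd)·f/(1−f), so D = Cmin,ss·Vd·(1−f)/f.
D = 15 × 237 × (1−f)/f ≈ 15 × 237 × 1.37842 ≈ 4900.28 mg.

4900 mg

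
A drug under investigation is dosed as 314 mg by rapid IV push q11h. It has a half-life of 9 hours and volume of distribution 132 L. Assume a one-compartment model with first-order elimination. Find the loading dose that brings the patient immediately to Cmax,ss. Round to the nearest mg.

550 mg

f = (1/2)^(11/9) ≈ 0.428622; accumulation ratio R = 1/(1−f) ≈ 1.75015.
Loading dose to hit Cmax,ss on first dose: D_load = D_maint·R ≈ 314 × 1.75015 ≈ 549.55 mg.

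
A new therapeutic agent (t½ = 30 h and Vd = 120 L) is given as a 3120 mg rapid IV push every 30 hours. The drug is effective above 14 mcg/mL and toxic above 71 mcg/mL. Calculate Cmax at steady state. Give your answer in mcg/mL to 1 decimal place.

52.0 mcg/mL

The dosing interval is 1 half-life, so f = 2^(−1) = 0.5.
Accumulation ratio R = 1/(1 − f) = 1/0.5 = 2/1.
Single-dose peak C₀ = D/Vd = 3120/120 = 26 mcg/mL.
Steady-state peak Cmax,ss = C₀·R = 26 × 2/1 ≈ 52.000 mcg/mL.
Peak 52.0 mcg/mL vs MTC 71 mcg/mL: below toxic threshold.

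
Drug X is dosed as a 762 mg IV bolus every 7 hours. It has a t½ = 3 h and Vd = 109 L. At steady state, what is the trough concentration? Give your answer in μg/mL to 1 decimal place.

1.7 μg/mL

k = ln2/t½ = ln2/3 ≈ 0.231049 h⁻¹; fraction remaining f = e^(−kτ) = e^(−0.231049×7) ≈ 0.1984.
At steady state, accumulation factor R = 1/(1 − e^(−kτ)) ≈ 1.2475.
Each bolus raises the concentration by D/Vd = 762/109 ≈ 6.991 μg/mL.
Cmax,ss = C₀/(1 − f) ≈ 6.991/0.8016 ≈ 8.721 μg/mL.
Steady-state trough Cmin,ss = Cmax,ss·f ≈ 8.721 × 0.1984 ≈ 1.730 μg/mL.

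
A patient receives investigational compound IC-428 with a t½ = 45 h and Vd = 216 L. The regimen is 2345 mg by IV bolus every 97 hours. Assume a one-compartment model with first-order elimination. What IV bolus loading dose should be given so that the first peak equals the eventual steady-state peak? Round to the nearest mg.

f = (1/2)^(97/45) ≈ 0.224447; accumulation ratio R = 1/(1−f) ≈ 1.28940.
Loading dose to hit Cmax,ss on first dose: D_load = D_maint·R ≈ 2345 × 1.28940 ≈ 3023.64 mg.

3024 mg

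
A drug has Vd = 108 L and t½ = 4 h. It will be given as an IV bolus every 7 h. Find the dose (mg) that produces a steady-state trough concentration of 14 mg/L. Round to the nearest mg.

3574 mg

τ/t½ = 7/4 ≈ 1.75, so f = (1/2)^(7/4) ≈ 0.297302.
Cmin,ss = (D/Vd)·f/(1−f), so D = Cmin,ss·Vd·(1−f)/f.
D = 14 × 108 × (1−f)/f ≈ 14 × 108 × 2.36358 ≈ 3573.73 mg.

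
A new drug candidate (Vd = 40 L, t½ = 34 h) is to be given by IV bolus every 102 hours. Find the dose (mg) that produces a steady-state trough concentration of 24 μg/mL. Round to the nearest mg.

τ/t½ = 102/34 ≈ 3, so f = (1/2)^(102/34) ≈ 0.125000.
Cmin,ss = (D/Vd)·f/(1−f), so D = Cmin,ss·Vd·(1−f)/f.
D = 24 × 40 × (1−f)/f ≈ 24 × 40 × 7.00000 ≈ 6720.00 mg.

6720 mg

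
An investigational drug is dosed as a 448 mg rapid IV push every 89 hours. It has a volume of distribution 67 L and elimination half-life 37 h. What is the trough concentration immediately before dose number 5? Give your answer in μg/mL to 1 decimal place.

1.6 μg/mL

f = (1/2)^(τ/t½) = (1/2)^(89/37) ≈ 0.1888.
C₀ = D/Vd = 448/67 ≈ 6.687 μg/mL.
Before the 5th dose, 4 doses have been given. Superposition: Cmin = C₀·(f + f² + … + f^4).
≈ 6.687 × (0.1888 + 0.0356 + 0.0067 + 0.0013) ≈ 6.687 × 0.2324 ≈ 1.554 μg/mL.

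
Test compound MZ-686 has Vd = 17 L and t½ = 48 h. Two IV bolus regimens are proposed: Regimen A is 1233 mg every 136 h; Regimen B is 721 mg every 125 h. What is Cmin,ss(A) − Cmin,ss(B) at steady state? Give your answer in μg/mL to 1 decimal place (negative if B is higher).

3.5 μg/mL

Regimen A: f = (1/2)^(136/48) ≈ 0.1403; Cmin,ss = (1233/17)·f/(1−f) ≈ 11.837 μg/mL.
Regimen B: f = (1/2)^(125/48) ≈ 0.1645; Cmin,ss = (721/17)·f/(1−f) ≈ 8.350 μg/mL.
Difference ≈ 11.837 − 8.350 ≈ 3.487 μg/mL.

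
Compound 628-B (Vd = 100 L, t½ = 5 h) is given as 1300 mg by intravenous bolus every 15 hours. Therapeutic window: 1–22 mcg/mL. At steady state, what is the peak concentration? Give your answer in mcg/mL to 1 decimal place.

14.9 mcg/mL

The dosing interval is 3 half-lives, so f = 2^(−3) = 0.125.
Accumulation ratio R = 1/(1 − f) = 1/0.875 = 8/7.
Single-dose peak C₀ = D/Vd = 1300/100 = 13 mcg/mL.
Steady-state peak Cmax,ss = C₀·R = 13 × 8/7 ≈ 14.857 mcg/mL.
Peak 14.9 mcg/mL vs MTC 22 mcg/mL: below toxic threshold.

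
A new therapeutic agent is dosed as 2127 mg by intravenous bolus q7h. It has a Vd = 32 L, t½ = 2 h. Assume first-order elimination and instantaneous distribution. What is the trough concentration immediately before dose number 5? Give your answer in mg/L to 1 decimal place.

f = (1/2)^(τ/t½) = (1/2)^(7/2) ≈ 0.0884.
C₀ = D/Vd = 2127/32 ≈ 66.469 mg/L.
Before the 5th dose, 4 doses have been given. Superposition: Cmin = C₀·(f + f² + … + f^4).
≈ 66.469 × (0.0884 + 0.0078 + 0.0007 + 0.0001) ≈ 66.469 × 0.0970 ≈ 6.447 mg/L.

6.4 mg/L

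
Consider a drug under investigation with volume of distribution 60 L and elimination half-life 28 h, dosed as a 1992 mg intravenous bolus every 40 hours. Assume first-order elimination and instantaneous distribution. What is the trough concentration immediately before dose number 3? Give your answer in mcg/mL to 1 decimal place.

f = (1/2)^(τ/t½) = (1/2)^(40/28) ≈ 0.3715.
C₀ = D/Vd = 1992/60 ≈ 33.200 mcg/mL.
Before the 3rd dose, 2 doses have been given. Superposition: Cmin = C₀·(f + f²).
≈ 33.200 × (0.3715 + 0.1380) ≈ 33.200 × 0.5095 ≈ 16.915 mcg/mL.

16.9 mcg/mL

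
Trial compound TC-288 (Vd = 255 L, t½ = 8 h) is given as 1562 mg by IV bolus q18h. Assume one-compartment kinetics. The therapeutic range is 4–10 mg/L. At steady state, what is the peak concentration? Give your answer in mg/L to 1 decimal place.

7.8 mg/L

Over one 18-h interval, 18/8 ≈ 2.25 half-lives elapse, leaving f ≈ 0.2102 of each dose.
Accumulation ratio R = 1/(1 − f) ≈ 1/0.7898 ≈ 1.2661.
Each bolus raises the concentration by D/Vd = 1562/255 ≈ 6.125 mg/L.
Steady-state peak Cmax,ss = C₀·R ≈ 6.125 × 1.2661 ≈ 7.755 mg/L.
Peak 7.8 mg/L vs MTC 10 mg/L: below toxic threshold.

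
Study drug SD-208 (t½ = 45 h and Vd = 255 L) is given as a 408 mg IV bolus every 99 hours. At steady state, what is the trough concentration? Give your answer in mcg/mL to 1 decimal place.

Over one 99-h interval, 99/45 ≈ 2.2 half-lives elapse, leaving f ≈ 0.2176 of each dose.
Single-dose peak C₀ = D/Vd = 408/255 ≈ 1.600 mcg/mL.
Steady-state trough Cmin,ss = C₀·f/(1−f) ≈ 1.600 × 0.2176/0.7824 ≈ 0.445 mcg/mL.

0.4 mcg/mL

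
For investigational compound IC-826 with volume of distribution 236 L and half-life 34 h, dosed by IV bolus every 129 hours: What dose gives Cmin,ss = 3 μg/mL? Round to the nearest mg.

τ/t½ = 129/34 ≈ 3.7941, so f = (1/2)^(129/34) ≈ 0.072087.
Cmin,ss = (D/Vd)·f/(1−f), so D = Cmin,ss·Vd·(1−f)/f.
D = 3 × 236 × (1−f)/f ≈ 3 × 236 × 12.87213 ≈ 9113.47 mg.

9113 mg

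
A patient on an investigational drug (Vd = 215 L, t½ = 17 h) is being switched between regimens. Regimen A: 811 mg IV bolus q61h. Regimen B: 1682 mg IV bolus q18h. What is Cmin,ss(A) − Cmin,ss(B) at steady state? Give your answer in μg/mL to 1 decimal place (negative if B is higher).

-6.9 μg/mL

Regimen A: f = (1/2)^(61/17) ≈ 0.0831; Cmin,ss = (811/215)·f/(1−f) ≈ 0.342 μg/mL.
Regimen B: f = (1/2)^(18/17) ≈ 0.4800; Cmin,ss = (1682/215)·f/(1−f) ≈ 7.221 μg/mL.
Difference ≈ 0.342 − 7.221 ≈ -6.879 μg/mL.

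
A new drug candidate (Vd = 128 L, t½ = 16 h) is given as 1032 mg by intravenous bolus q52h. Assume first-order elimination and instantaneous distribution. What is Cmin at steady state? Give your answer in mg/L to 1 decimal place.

0.9 mg/L

Over one 52-h interval, 52/16 ≈ 3.25 half-lives elapse, leaving f ≈ 0.1051 of each dose.
Single-dose peak C₀ = D/Vd = 1032/128 ≈ 8.062 mg/L.
Steady-state trough Cmin,ss = C₀·f/(1−f) ≈ 8.062 × 0.1051/0.8949 ≈ 0.947 mg/L.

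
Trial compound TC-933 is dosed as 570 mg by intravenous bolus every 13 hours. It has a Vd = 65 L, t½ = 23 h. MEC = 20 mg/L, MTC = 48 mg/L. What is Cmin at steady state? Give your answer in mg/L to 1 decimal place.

18.3 mg/L

τ/t½ = 13/23 ≈ 0.56522, so fraction remaining f = (1/2)^(13/23) ≈ 0.6759.
Accumulation ratio R = 1/(1 − f) ≈ 1/0.3241 ≈ 3.0855.
Each bolus raises the concentration by D/Vd = 570/65 ≈ 8.769 mg/L.
Cmax,ss = C₀/(1 − f) ≈ 8.769/0.3241 ≈ 27.056 mg/L.
One interval later, Cmin,ss = Cmax,ss·e^(−kτ) ≈ 27.056 × 0.6759 ≈ 18.287 mg/L.
Trough 18.3 mg/L vs MEC 20 mg/L: subtherapeutic.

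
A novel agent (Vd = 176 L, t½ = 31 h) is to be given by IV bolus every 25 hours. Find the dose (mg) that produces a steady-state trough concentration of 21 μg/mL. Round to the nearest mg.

τ/t½ = 25/31 ≈ 0.80645, so f = (1/2)^(25/31) ≈ 0.571786.
Cmin,ss = (D/Vd)·f/(1−f), so D = Cmin,ss·Vd·(1−f)/f.
D = 21 × 176 × (1−f)/f ≈ 21 × 176 × 0.74891 ≈ 2767.97 mg.

2768 mg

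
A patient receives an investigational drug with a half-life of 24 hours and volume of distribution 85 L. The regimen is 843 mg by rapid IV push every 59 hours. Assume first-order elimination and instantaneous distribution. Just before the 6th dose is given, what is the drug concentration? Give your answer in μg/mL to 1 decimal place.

2.2 μg/mL

f = (1/2)^(τ/t½) = (1/2)^(59/24) ≈ 0.1820.
C₀ = D/Vd = 843/85 ≈ 9.918 μg/mL.
Before the 6th dose, 5 doses have been given. Superposition: Cmin = C₀·(f + f² + … + f^5).
≈ 9.918 × (0.1820 + 0.0331 + 0.0060 + 0.0011 + 0.0002) ≈ 9.918 × 0.2224 ≈ 2.206 μg/mL.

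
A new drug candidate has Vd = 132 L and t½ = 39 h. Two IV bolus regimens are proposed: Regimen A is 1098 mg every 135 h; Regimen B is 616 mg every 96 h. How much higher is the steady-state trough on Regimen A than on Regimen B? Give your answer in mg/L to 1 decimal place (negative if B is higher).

Regimen A: f = (1/2)^(135/39) ≈ 0.0908; Cmin,ss = (1098/132)·f/(1−f) ≈ 0.831 mg/L.
Regimen B: f = (1/2)^(96/39) ≈ 0.1816; Cmin,ss = (616/132)·f/(1−f) ≈ 1.036 mg/L.
Difference ≈ 0.831 − 1.036 ≈ -0.205 mg/L.

-0.2 mg/L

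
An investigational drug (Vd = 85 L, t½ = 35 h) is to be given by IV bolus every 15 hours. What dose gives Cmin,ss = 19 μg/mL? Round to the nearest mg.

τ/t½ = 15/35 ≈ 0.42857, so f = (1/2)^(15/35) ≈ 0.742997.
Cmin,ss = (D/Vd)·f/(1−f), so D = Cmin,ss·Vd·(1−f)/f.
D = 19 × 85 × (1−f)/f ≈ 19 × 85 × 0.34590 ≈ 558.63 mg.

559 mg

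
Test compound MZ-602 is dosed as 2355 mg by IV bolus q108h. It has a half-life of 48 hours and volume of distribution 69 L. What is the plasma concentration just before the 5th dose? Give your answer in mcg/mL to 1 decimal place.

9.1 mcg/mL

f = (1/2)^(τ/t½) = (1/2)^(108/48) ≈ 0.2102.
C₀ = D/Vd = 2355/69 ≈ 34.130 mcg/mL.
Before the 5th dose, 4 doses have been given. Superposition: Cmin = C₀·(f + f² + … + f^4).
≈ 34.130 × (0.2102 + 0.0442 + 0.0093 + 0.0020) ≈ 34.130 × 0.2657 ≈ 9.068 mcg/mL.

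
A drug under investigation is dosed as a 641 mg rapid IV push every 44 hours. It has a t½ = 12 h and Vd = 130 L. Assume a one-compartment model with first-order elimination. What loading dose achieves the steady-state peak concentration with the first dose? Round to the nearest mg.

f = (1/2)^(44/12) ≈ 0.078745; accumulation ratio R = 1/(1−f) ≈ 1.08548.
Loading dose to hit Cmax,ss on first dose: D_load = D_maint·R ≈ 641 × 1.08548 ≈ 695.79 mg.

696 mg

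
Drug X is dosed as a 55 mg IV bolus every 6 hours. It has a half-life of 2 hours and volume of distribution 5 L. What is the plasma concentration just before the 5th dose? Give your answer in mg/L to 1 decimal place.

1.6 mg/L

f = (1/2)^(τ/t½) = (1/2)^(6/2) ≈ 0.1250.
C₀ = D/Vd = 55/5 ≈ 11.000 mg/L.
Before the 5th dose, 4 doses have been given. Superposition: Cmin = C₀·(f + f² + … + f^4).
≈ 11.000 × (0.1250 + 0.0156 + 0.0020 + 0.0002) ≈ 11.000 × 0.1428 ≈ 1.571 mg/L.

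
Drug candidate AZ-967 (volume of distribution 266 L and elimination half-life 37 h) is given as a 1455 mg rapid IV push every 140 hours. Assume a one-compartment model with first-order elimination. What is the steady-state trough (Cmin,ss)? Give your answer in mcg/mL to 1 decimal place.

k = ln2/t½ = ln2/37 ≈ 0.018734 h⁻¹; fraction remaining f = e^(−kτ) = e^(−0.018734×140) ≈ 0.0726.
Each bolus raises the concentration by D/Vd = 1455/266 ≈ 5.470 mcg/mL.
Steady-state trough Cmin,ss = C₀·f/(1−f) ≈ 5.470 × 0.0726/0.9274 ≈ 0.428 mcg/mL.

0.4 mcg/mL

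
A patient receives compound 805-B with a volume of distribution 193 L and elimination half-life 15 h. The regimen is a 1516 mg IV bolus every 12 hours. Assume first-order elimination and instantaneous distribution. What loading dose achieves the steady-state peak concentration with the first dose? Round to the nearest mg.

f = (1/2)^(12/15) ≈ 0.574349; accumulation ratio R = 1/(1−f) ≈ 2.34934.
Loading dose to hit Cmax,ss on first dose: D_load = D_maint·R ≈ 1516 × 2.34934 ≈ 3561.60 mg.

3562 mg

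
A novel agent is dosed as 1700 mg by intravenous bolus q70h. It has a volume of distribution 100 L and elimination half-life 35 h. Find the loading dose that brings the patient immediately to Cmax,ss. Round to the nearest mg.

f = (1/2)^(70/35) ≈ 0.250000; accumulation ratio R = 1/(1−f) ≈ 1.33333.
Loading dose to hit Cmax,ss on first dose: D_load = D_maint·R ≈ 1700 × 1.33333 ≈ 2266.66 mg.

2267 mg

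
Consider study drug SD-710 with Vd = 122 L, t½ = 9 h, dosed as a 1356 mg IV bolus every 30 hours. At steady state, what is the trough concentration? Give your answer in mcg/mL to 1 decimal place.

k = ln2/t½ = ln2/9 ≈ 0.077016 h⁻¹; fraction remaining f = e^(−kτ) = e^(−0.077016×30) ≈ 0.0992.
Single-dose peak C₀ = D/Vd = 1356/122 ≈ 11.115 mcg/mL.
Steady-state trough Cmin,ss = C₀·f/(1−f) ≈ 11.115 × 0.0992/0.9008 ≈ 1.224 mcg/mL.

1.2 mcg/mL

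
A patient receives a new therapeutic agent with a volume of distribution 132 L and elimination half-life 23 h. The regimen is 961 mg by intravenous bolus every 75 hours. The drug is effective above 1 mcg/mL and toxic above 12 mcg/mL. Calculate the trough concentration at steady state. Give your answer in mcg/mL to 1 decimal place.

τ/t½ = 75/23 ≈ 3.2609, so fraction remaining f = (1/2)^(75/23) ≈ 0.1043.
Single-dose peak C₀ = D/Vd = 961/132 ≈ 7.280 mcg/mL.
Steady-state trough Cmin,ss = C₀·f/(1−f) ≈ 7.280 × 0.1043/0.8957 ≈ 0.848 mcg/mL.
Trough 0.8 mcg/mL vs MEC 1 mcg/mL: subtherapeutic.

0.8 mcg/mL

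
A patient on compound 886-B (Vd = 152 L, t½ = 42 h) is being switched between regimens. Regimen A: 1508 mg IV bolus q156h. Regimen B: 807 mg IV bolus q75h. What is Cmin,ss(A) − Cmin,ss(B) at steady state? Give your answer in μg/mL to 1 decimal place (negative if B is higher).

Regimen A: f = (1/2)^(156/42) ≈ 0.0762; Cmin,ss = (1508/152)·f/(1−f) ≈ 0.818 μg/mL.
Regimen B: f = (1/2)^(75/42) ≈ 0.2900; Cmin,ss = (807/152)·f/(1−f) ≈ 2.169 μg/mL.
Difference ≈ 0.818 − 2.169 ≈ -1.351 μg/mL.

-1.4 μg/mL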